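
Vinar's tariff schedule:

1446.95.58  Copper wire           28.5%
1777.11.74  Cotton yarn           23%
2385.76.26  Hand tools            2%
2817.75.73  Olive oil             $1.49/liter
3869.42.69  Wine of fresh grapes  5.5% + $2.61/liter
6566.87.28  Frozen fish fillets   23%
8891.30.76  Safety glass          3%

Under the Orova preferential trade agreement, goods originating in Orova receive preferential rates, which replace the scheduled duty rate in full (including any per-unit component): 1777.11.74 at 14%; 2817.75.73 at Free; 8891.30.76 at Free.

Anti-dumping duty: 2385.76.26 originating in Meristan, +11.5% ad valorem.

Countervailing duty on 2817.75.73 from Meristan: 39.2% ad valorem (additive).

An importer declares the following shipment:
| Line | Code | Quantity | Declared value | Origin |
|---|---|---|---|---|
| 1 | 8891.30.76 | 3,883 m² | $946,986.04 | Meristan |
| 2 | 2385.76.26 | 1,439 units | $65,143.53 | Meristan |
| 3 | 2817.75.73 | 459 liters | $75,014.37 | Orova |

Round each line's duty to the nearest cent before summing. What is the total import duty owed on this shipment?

$37,203.96

Line 1 (8891.30.76, Meristan, 3,883 m², $946,986.04):
Base rate for 8891.30.76 is 3%.
8891.30.76 has an FTA preferential rate, but origin Meristan is not Orova; base rate stands.
Duty = $946,986.04 × 3% = $28,409.58.
Line 2 (2385.76.26, Meristan, 1,439 units, $65,143.53):
Base rate for 2385.76.26 is 2%.
Additional duty on 2385.76.26 from Meristan: +11.5%. Applied ad valorem rate: 2% + 11.5% = 13.5%.
Duty = $65,143.53 × 13.5% = $8,794.38.
Line 3 (2817.75.73, Orova, 459 liters, $75,014.37):
Base rate for 2817.75.73 is $1.49/liter.
Origin Orova qualifies under the Vinar–Orova agreement and 2817.75.73 is covered: preferential rate Free applies instead.
The additional-duty order on 2817.75.73 targets Meristan, not Orova; it does not apply.
Duty = $75,014.37 × 0% = $0.00.
Total = $28,409.58 + $8,794.38 + $0.00 = $37,203.96.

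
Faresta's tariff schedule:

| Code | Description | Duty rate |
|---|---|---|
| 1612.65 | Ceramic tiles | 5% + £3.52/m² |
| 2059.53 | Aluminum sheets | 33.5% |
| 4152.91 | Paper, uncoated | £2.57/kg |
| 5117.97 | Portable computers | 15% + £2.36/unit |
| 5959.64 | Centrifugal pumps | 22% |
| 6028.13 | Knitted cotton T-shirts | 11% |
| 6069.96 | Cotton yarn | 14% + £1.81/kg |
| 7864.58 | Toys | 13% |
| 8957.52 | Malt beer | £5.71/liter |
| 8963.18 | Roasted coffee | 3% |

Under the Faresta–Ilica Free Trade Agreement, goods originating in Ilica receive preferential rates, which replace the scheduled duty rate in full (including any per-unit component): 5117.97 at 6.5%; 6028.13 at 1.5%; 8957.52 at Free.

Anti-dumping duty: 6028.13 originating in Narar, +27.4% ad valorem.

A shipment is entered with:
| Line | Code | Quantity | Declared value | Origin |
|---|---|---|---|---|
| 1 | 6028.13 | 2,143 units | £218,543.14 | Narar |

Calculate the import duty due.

Line 1 (6028.13, Narar, 2,143 units, £218,543.14):
Base rate for 6028.13 is 11%.
6028.13 has an FTA preferential rate, but origin Narar is not Ilica; base rate stands.
Additional duty on 6028.13 from Narar: +27.4%. Applied ad valorem rate: 11% + 27.4% = 38.4%.
Duty = £218,543.14 × 38.4% = £83,920.57.

£83,920.57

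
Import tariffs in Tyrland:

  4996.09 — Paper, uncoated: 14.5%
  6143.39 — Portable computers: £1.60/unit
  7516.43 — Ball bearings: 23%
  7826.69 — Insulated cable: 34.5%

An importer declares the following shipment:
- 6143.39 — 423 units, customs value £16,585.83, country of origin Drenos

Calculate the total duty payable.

£676.80

Line 1 (6143.39, Drenos, 423 units, £16,585.83):
Base rate for 6143.39 is £1.60/unit.
Duty = 423 × £1.60 = £676.80.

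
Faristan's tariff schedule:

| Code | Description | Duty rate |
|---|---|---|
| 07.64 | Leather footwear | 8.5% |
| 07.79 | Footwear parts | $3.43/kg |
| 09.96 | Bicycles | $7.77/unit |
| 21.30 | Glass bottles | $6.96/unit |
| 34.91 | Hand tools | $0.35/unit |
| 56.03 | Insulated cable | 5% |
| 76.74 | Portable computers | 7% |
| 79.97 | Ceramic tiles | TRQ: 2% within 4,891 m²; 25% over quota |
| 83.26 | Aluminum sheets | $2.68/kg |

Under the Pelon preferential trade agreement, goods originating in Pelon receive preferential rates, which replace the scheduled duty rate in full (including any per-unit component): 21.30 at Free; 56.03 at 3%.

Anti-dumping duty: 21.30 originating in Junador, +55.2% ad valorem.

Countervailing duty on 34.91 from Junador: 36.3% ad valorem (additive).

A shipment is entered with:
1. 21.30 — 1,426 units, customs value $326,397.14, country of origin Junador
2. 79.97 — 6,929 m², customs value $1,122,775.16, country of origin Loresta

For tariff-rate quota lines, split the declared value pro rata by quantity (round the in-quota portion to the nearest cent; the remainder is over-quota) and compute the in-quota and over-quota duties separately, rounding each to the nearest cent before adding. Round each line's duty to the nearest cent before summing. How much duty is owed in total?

Line 1 (21.30, Junador, 1,426 units, $326,397.14):
Base rate for 21.30 is $6.96/unit.
21.30 has an FTA preferential rate, but origin Junador is not Pelon; base rate stands.
Additional duty on 21.30 from Junador: +55.2% ad valorem. Applied ad valorem rate = 55.2%.
Duty = $326,397.14 × 55.2% + 1,426 × $6.96 = $190,096.18.
Line 2 (79.97, Loresta, 6,929 m², $1,122,775.16):
Code 79.97 is under a tariff-rate quota (threshold 4,891 m²). In-quota: 4,891 m² at 2%; over-quota: 2,038 m² at 25%.
Pro-rata value split: in-quota = $1,122,775.16 × 4,891/6,929 = $792,537.64; over-quota = $1,122,775.16 − $792,537.64 = $330,237.52.
In-quota duty = $792,537.64 × 2% = $15,850.75. Over-quota duty = $330,237.52 × 25% = $82,559.38.
Line duty = $15,850.75 + $82,559.38 = $98,410.13.
Total = $190,096.18 + $98,410.13 = $288,506.31.

$288,506.31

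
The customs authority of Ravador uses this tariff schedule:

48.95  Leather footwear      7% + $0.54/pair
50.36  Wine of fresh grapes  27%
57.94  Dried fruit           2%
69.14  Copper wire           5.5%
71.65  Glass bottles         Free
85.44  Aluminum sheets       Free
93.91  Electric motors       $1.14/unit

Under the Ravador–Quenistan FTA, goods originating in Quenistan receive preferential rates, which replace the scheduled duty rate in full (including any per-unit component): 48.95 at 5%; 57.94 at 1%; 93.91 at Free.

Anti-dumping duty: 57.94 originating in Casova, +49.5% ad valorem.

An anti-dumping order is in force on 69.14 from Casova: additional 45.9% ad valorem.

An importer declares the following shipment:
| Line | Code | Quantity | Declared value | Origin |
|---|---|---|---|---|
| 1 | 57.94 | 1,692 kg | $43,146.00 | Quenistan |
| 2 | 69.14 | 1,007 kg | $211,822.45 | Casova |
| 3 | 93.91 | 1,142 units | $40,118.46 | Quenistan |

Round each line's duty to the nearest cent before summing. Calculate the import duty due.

Line 1 (57.94, Quenistan, 1,692 kg, $43,146.00):
Base rate for 57.94 is 2%.
Origin Quenistan qualifies under the Ravador–Quenistan agreement and 57.94 is covered: preferential rate 1% applies instead.
The additional-duty order on 57.94 targets Casova, not Quenistan; it does not apply.
Duty = $43,146.00 × 1% = $431.46.
Line 2 (69.14, Casova, 1,007 kg, $211,822.45):
Base rate for 69.14 is 5.5%.
Additional duty on 69.14 from Casova: +45.9%. Applied ad valorem rate: 5.5% + 45.9% = 51.4%.
Duty = $211,822.45 × 51.4% = $108,876.74.
Line 3 (93.91, Quenistan, 1,142 units, $40,118.46):
Base rate for 93.91 is $1.14/unit.
Origin Quenistan qualifies under the Ravador–Quenistan agreement and 93.91 is covered: preferential rate Free applies instead.
Duty = $40,118.46 × 0% = $0.00.
Total = $431.46 + $108,876.74 + $0.00 = $109,308.20.

$109,308.20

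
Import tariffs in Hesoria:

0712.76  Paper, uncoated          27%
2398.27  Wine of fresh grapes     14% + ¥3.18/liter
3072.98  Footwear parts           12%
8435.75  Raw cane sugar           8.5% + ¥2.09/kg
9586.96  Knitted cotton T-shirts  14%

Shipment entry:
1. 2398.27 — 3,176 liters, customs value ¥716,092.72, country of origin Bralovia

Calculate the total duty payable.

Line 1 (2398.27, Bralovia, 3,176 liters, ¥716,092.72):
Base rate for 2398.27 is 14% + ¥3.18/liter.
Duty = ¥716,092.72 × 14% + 3,176 × ¥3.18 = ¥110,352.66.

¥110,352.66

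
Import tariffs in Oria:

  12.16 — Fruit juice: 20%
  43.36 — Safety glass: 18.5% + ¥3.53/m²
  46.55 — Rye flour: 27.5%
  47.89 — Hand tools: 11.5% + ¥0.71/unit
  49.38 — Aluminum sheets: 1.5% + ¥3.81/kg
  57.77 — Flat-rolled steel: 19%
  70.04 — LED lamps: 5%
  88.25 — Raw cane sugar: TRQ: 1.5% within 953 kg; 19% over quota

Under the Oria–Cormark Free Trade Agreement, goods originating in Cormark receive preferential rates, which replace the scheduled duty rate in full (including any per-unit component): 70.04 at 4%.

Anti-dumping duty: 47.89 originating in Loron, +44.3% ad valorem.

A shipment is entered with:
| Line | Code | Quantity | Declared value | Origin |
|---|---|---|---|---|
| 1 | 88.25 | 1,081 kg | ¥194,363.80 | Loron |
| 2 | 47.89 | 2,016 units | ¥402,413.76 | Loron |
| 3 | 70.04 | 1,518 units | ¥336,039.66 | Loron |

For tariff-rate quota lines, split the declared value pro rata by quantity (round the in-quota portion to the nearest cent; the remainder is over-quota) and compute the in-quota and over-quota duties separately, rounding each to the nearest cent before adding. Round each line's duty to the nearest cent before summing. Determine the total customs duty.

Line 1 (88.25, Loron, 1,081 kg, ¥194,363.80):
Code 88.25 is under a tariff-rate quota (threshold 953 kg). In-quota: 953 kg at 1.5%; over-quota: 128 kg at 19%.
Pro-rata value split: in-quota = ¥194,363.80 × 953/1,081 = ¥171,349.40; over-quota = ¥194,363.80 − ¥171,349.40 = ¥23,014.40.
In-quota duty = ¥171,349.40 × 1.5% = ¥2,570.24. Over-quota duty = ¥23,014.40 × 19% = ¥4,372.74.
Line duty = ¥2,570.24 + ¥4,372.74 = ¥6,942.98.
Line 2 (47.89, Loron, 2,016 units, ¥402,413.76):
Base rate for 47.89 is 11.5% + ¥0.71/unit.
Additional duty on 47.89 from Loron: +44.3%. Applied ad valorem rate: 11.5% + 44.3% = 55.8%.
Duty = ¥402,413.76 × 55.8% + 2,016 × ¥0.71 = ¥225,978.24.
Line 3 (70.04, Loron, 1,518 units, ¥336,039.66):
Base rate for 70.04 is 5%.
70.04 has an FTA preferential rate, but origin Loron is not Cormark; base rate stands.
Duty = ¥336,039.66 × 5% = ¥16,801.98.
Total = ¥6,942.98 + ¥225,978.24 + ¥16,801.98 = ¥249,723.20.

¥249,723.20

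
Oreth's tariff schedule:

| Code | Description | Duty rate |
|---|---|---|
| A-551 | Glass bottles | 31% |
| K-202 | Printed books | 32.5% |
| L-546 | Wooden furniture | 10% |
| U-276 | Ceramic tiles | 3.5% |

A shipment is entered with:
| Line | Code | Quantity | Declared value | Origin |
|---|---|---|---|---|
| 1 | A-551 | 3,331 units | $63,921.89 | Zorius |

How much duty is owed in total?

$19,815.79

Line 1 (A-551, Zorius, 3,331 units, $63,921.89):
Base rate for A-551 is 31%.
Duty = $63,921.89 × 31% = $19,815.79.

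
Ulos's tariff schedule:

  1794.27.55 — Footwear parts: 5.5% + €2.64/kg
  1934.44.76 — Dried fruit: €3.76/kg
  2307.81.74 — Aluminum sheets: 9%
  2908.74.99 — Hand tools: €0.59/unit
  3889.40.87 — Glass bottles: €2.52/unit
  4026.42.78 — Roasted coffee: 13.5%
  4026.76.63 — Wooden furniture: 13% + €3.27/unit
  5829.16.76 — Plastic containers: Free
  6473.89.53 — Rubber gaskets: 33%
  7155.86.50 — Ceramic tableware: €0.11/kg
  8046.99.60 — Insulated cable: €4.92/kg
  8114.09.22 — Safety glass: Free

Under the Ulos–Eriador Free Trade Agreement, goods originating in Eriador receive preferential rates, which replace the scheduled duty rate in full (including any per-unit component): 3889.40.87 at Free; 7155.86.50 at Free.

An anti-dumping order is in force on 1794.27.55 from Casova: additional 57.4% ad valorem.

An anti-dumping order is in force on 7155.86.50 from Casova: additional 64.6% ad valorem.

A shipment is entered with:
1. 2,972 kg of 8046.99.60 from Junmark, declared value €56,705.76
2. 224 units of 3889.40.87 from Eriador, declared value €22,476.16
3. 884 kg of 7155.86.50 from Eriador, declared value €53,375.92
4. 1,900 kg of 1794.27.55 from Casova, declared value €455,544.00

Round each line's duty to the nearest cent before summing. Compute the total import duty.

€306,175.42

Line 1 (8046.99.60, Junmark, 2,972 kg, €56,705.76):
Base rate for 8046.99.60 is €4.92/kg.
Duty = 2,972 × €4.92 = €14,622.24.
Line 2 (3889.40.87, Eriador, 224 units, €22,476.16):
Base rate for 3889.40.87 is €2.52/unit.
Origin Eriador qualifies under the Ulos–Eriador agreement and 3889.40.87 is covered: preferential rate Free applies instead.
Duty = €22,476.16 × 0% = €0.00.
Line 3 (7155.86.50, Eriador, 884 kg, €53,375.92):
Base rate for 7155.86.50 is €0.11/kg.
Origin Eriador qualifies under the Ulos–Eriador agreement and 7155.86.50 is covered: preferential rate Free applies instead.
The additional-duty order on 7155.86.50 targets Casova, not Eriador; it does not apply.
Duty = €53,375.92 × 0% = €0.00.
Line 4 (1794.27.55, Casova, 1,900 kg, €455,544.00):
Base rate for 1794.27.55 is 5.5% + €2.64/kg.
Additional duty on 1794.27.55 from Casova: +57.4%. Applied ad valorem rate: 5.5% + 57.4% = 62.9%.
Duty = €455,544.00 × 62.9% + 1,900 × €2.64 = €291,553.18.
Total = €14,622.24 + €0.00 + €0.00 + €291,553.18 = €306,175.42.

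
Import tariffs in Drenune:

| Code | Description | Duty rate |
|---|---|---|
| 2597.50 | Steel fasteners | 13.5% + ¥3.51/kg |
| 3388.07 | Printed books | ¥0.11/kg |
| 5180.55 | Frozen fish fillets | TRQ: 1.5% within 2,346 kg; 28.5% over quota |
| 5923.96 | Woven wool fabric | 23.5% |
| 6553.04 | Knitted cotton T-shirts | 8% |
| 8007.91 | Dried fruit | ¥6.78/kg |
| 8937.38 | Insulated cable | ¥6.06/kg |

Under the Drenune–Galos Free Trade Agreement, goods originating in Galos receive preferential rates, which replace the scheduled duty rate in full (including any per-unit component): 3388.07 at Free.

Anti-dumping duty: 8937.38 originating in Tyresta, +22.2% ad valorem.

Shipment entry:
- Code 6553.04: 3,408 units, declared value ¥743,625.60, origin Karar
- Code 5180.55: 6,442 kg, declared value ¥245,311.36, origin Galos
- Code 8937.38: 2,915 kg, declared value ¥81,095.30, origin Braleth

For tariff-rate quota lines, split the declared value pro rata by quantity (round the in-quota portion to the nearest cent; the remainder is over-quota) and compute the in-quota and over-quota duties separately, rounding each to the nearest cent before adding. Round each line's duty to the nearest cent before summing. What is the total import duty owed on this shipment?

¥122,948.06

Line 1 (6553.04, Karar, 3,408 units, ¥743,625.60):
Base rate for 6553.04 is 8%.
Duty = ¥743,625.60 × 8% = ¥59,490.05.
Line 2 (5180.55, Galos, 6,442 kg, ¥245,311.36):
Code 5180.55 is under a tariff-rate quota (threshold 2,346 kg). In-quota: 2,346 kg at 1.5%; over-quota: 4,096 kg at 28.5%.
Pro-rata value split: in-quota = ¥245,311.36 × 2,346/6,442 = ¥89,335.68; over-quota = ¥245,311.36 − ¥89,335.68 = ¥155,975.68.
In-quota duty = ¥89,335.68 × 1.5% = ¥1,340.04. Over-quota duty = ¥155,975.68 × 28.5% = ¥44,453.07.
Line duty = ¥1,340.04 + ¥44,453.07 = ¥45,793.11.
Line 3 (8937.38, Braleth, 2,915 kg, ¥81,095.30):
Base rate for 8937.38 is ¥6.06/kg.
The additional-duty order on 8937.38 targets Tyresta, not Braleth; it does not apply.
Duty = 2,915 × ¥6.06 = ¥17,664.90.
Total = ¥59,490.05 + ¥45,793.11 + ¥17,664.90 = ¥122,948.06.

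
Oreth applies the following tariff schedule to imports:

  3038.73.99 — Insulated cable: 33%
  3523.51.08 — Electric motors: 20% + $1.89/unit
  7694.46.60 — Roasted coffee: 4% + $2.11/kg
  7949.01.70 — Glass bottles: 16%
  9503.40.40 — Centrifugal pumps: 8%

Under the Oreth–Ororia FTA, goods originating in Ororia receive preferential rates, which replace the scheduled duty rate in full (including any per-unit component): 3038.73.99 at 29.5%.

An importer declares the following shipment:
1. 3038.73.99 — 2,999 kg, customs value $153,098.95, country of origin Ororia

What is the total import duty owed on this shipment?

Line 1 (3038.73.99, Ororia, 2,999 kg, $153,098.95):
Base rate for 3038.73.99 is 33%.
Origin Ororia qualifies under the Oreth–Ororia agreement and 3038.73.99 is covered: preferential rate 29.5% applies instead.
Duty = $153,098.95 × 29.5% = $45,164.19.

$45,164.19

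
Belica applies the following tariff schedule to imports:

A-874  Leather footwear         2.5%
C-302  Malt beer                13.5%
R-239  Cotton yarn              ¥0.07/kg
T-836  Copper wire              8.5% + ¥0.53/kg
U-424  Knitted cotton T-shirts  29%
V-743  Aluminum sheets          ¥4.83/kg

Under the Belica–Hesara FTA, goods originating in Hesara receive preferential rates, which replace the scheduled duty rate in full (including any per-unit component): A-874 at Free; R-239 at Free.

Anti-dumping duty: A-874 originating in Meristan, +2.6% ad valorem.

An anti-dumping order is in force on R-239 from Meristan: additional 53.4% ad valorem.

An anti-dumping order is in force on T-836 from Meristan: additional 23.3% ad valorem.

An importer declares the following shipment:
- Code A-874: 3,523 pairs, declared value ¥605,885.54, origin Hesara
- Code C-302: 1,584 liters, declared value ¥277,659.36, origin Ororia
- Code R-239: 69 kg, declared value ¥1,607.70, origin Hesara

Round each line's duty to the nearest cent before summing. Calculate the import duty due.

Line 1 (A-874, Hesara, 3,523 pairs, ¥605,885.54):
Base rate for A-874 is 2.5%.
Origin Hesara qualifies under the Belica–Hesara agreement and A-874 is covered: preferential rate Free applies instead.
The additional-duty order on A-874 targets Meristan, not Hesara; it does not apply.
Duty = ¥605,885.54 × 0% = ¥0.00.
Line 2 (C-302, Ororia, 1,584 liters, ¥277,659.36):
Base rate for C-302 is 13.5%.
Duty = ¥277,659.36 × 13.5% = ¥37,484.01.
Line 3 (R-239, Hesara, 69 kg, ¥1,607.70):
Base rate for R-239 is ¥0.07/kg.
Origin Hesara qualifies under the Belica–Hesara agreement and R-239 is covered: preferential rate Free applies instead.
The additional-duty order on R-239 targets Meristan, not Hesara; it does not apply.
Duty = ¥1,607.70 × 0% = ¥0.00.
Total = ¥0.00 + ¥37,484.01 + ¥0.00 = ¥37,484.01.

¥37,484.01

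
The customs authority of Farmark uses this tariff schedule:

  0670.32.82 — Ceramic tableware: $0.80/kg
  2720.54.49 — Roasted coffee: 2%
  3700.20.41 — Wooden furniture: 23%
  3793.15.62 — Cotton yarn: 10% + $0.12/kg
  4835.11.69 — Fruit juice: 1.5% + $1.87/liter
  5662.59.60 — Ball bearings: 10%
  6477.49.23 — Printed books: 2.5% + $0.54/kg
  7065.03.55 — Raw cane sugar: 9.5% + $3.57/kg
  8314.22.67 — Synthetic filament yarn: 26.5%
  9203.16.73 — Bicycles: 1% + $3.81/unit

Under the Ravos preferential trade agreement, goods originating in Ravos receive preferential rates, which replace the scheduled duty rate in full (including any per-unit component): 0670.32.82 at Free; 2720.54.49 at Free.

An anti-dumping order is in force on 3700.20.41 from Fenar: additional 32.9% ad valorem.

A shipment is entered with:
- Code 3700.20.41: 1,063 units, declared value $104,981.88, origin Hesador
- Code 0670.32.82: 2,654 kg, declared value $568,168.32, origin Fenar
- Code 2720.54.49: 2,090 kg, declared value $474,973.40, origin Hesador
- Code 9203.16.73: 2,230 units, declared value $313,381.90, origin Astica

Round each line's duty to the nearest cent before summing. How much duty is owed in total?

$47,398.62

Line 1 (3700.20.41, Hesador, 1,063 units, $104,981.88):
Base rate for 3700.20.41 is 23%.
The additional-duty order on 3700.20.41 targets Fenar, not Hesador; it does not apply.
Duty = $104,981.88 × 23% = $24,145.83.
Line 2 (0670.32.82, Fenar, 2,654 kg, $568,168.32):
Base rate for 0670.32.82 is $0.80/kg.
0670.32.82 has an FTA preferential rate, but origin Fenar is not Ravos; base rate stands.
Duty = 2,654 × $0.80 = $2,123.20.
Line 3 (2720.54.49, Hesador, 2,090 kg, $474,973.40):
Base rate for 2720.54.49 is 2%.
2720.54.49 has an FTA preferential rate, but origin Hesador is not Ravos; base rate stands.
Duty = $474,973.40 × 2% = $9,499.47.
Line 4 (9203.16.73, Astica, 2,230 units, $313,381.90):
Base rate for 9203.16.73 is 1% + $3.81/unit.
Duty = $313,381.90 × 1% + 2,230 × $3.81 = $11,630.12.
Total = $24,145.83 + $2,123.20 + $9,499.47 + $11,630.12 = $47,398.62.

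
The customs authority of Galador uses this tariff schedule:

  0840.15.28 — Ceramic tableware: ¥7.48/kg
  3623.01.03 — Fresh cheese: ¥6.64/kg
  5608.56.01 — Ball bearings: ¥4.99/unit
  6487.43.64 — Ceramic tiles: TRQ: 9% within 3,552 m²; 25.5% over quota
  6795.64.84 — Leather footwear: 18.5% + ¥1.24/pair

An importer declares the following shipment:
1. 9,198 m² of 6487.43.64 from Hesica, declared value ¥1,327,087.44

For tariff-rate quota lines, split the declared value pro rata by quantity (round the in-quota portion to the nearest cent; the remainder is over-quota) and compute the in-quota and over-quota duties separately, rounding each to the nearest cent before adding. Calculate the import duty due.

Line 1 (6487.43.64, Hesica, 9,198 m², ¥1,327,087.44):
Code 6487.43.64 is under a tariff-rate quota (threshold 3,552 m²). In-quota: 3,552 m² at 9%; over-quota: 5,646 m² at 25.5%.
Pro-rata value split: in-quota = ¥1,327,087.44 × 3,552/9,198 = ¥512,482.56; over-quota = ¥1,327,087.44 − ¥512,482.56 = ¥814,604.88.
In-quota duty = ¥512,482.56 × 9% = ¥46,123.43. Over-quota duty = ¥814,604.88 × 25.5% = ¥207,724.24.
Line duty = ¥46,123.43 + ¥207,724.24 = ¥253,847.67.

¥253,847.67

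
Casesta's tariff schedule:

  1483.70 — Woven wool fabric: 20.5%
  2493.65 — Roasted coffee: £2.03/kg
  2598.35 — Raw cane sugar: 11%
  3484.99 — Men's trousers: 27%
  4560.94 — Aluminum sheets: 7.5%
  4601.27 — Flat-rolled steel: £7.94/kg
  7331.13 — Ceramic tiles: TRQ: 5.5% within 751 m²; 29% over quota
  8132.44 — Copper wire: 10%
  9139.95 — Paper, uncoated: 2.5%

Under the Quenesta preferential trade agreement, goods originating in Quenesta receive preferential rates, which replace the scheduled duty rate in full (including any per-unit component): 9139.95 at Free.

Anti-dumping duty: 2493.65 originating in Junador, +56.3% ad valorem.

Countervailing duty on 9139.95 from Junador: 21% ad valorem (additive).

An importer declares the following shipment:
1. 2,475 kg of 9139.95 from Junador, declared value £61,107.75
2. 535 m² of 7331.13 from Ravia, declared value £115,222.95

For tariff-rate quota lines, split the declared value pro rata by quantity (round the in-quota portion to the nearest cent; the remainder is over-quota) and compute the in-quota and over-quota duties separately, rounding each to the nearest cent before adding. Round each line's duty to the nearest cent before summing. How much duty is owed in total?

£20,697.58

Line 1 (9139.95, Junador, 2,475 kg, £61,107.75):
Base rate for 9139.95 is 2.5%.
9139.95 has an FTA preferential rate, but origin Junador is not Quenesta; base rate stands.
Additional duty on 9139.95 from Junador: +21%. Applied ad valorem rate: 2.5% + 21% = 23.5%.
Duty = £61,107.75 × 23.5% = £14,360.32.
Line 2 (7331.13, Ravia, 535 m², £115,222.95):
Code 7331.13 is under a tariff-rate quota (threshold 751 m²). Quantity 535 m² is within the quota, so the in-quota rate 5.5% applies to the full value.
Duty = £115,222.95 × 5.5% = £6,337.26.
Total = £14,360.32 + £6,337.26 = £20,697.58.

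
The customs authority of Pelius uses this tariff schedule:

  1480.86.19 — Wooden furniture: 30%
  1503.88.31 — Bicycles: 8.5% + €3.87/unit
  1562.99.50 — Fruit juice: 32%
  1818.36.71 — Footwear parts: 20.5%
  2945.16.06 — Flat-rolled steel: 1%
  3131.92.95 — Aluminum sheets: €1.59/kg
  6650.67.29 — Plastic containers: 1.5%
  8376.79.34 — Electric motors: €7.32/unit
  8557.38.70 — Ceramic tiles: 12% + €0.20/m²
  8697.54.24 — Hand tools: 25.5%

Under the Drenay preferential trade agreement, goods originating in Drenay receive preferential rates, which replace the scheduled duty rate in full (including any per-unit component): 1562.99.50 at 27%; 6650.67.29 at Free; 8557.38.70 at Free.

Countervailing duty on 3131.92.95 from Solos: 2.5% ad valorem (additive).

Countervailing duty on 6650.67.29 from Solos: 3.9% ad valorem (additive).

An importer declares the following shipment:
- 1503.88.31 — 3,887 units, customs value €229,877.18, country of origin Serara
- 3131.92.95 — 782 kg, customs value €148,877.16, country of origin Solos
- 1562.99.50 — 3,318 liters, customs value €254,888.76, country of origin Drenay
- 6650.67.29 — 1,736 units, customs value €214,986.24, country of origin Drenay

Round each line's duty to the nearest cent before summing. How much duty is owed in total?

€108,367.53

Line 1 (1503.88.31, Serara, 3,887 units, €229,877.18):
Base rate for 1503.88.31 is 8.5% + €3.87/unit.
Duty = €229,877.18 × 8.5% + 3,887 × €3.87 = €34,582.25.
Line 2 (3131.92.95, Solos, 782 kg, €148,877.16):
Base rate for 3131.92.95 is €1.59/kg.
Additional duty on 3131.92.95 from Solos: +2.5% ad valorem. Applied ad valorem rate = 2.5%.
Duty = €148,877.16 × 2.5% + 782 × €1.59 = €4,965.31.
Line 3 (1562.99.50, Drenay, 3,318 liters, €254,888.76):
Base rate for 1562.99.50 is 32%.
Origin Drenay qualifies under the Pelius–Drenay agreement and 1562.99.50 is covered: preferential rate 27% applies instead.
Duty = €254,888.76 × 27% = €68,819.97.
Line 4 (6650.67.29, Drenay, 1,736 units, €214,986.24):
Base rate for 6650.67.29 is 1.5%.
Origin Drenay qualifies under the Pelius–Drenay agreement and 6650.67.29 is covered: preferential rate Free applies instead.
The additional-duty order on 6650.67.29 targets Solos, not Drenay; it does not apply.
Duty = €214,986.24 × 0% = €0.00.
Total = €34,582.25 + €4,965.31 + €68,819.97 + €0.00 = €108,367.53.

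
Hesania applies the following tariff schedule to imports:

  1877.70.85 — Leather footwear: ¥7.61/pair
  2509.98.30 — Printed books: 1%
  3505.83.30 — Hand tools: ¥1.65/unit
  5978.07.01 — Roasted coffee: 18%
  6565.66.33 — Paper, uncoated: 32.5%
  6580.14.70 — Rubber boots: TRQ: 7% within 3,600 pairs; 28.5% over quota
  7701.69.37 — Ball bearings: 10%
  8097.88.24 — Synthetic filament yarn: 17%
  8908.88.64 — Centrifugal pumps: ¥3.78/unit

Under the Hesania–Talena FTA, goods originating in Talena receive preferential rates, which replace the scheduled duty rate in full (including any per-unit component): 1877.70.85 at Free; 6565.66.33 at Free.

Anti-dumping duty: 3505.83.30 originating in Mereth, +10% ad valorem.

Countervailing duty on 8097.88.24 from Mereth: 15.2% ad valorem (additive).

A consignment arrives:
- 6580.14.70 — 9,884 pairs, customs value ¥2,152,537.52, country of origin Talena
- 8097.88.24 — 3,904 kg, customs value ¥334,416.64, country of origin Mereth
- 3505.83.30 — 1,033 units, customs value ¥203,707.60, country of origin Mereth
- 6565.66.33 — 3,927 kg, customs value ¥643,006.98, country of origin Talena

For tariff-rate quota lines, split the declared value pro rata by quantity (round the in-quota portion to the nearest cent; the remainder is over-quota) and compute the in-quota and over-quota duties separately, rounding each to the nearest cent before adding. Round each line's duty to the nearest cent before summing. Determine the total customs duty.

¥574,668.84

Line 1 (6580.14.70, Talena, 9,884 pairs, ¥2,152,537.52):
Code 6580.14.70 is under a tariff-rate quota (threshold 3,600 pairs). In-quota: 3,600 pairs at 7%; over-quota: 6,284 pairs at 28.5%.
Pro-rata value split: in-quota = ¥2,152,537.52 × 3,600/9,884 = ¥784,008.00; over-quota = ¥2,152,537.52 − ¥784,008.00 = ¥1,368,529.52.
In-quota duty = ¥784,008.00 × 7% = ¥54,880.56. Over-quota duty = ¥1,368,529.52 × 28.5% = ¥390,030.91.
Line duty = ¥54,880.56 + ¥390,030.91 = ¥444,911.47.
Line 2 (8097.88.24, Mereth, 3,904 kg, ¥334,416.64):
Base rate for 8097.88.24 is 17%.
Additional duty on 8097.88.24 from Mereth: +15.2%. Applied ad valorem rate: 17% + 15.2% = 32.2%.
Duty = ¥334,416.64 × 32.2% = ¥107,682.16.
Line 3 (3505.83.30, Mereth, 1,033 units, ¥203,707.60):
Base rate for 3505.83.30 is ¥1.65/unit.
Additional duty on 3505.83.30 from Mereth: +10% ad valorem. Applied ad valorem rate = 10%.
Duty = ¥203,707.60 × 10% + 1,033 × ¥1.65 = ¥22,075.21.
Line 4 (6565.66.33, Talena, 3,927 kg, ¥643,006.98):
Base rate for 6565.66.33 is 32.5%.
Origin Talena qualifies under the Hesania–Talena agreement and 6565.66.33 is covered: preferential rate Free applies instead.
Duty = ¥643,006.98 × 0% = ¥0.00.
Total = ¥444,911.47 + ¥107,682.16 + ¥22,075.21 + ¥0.00 = ¥574,668.84.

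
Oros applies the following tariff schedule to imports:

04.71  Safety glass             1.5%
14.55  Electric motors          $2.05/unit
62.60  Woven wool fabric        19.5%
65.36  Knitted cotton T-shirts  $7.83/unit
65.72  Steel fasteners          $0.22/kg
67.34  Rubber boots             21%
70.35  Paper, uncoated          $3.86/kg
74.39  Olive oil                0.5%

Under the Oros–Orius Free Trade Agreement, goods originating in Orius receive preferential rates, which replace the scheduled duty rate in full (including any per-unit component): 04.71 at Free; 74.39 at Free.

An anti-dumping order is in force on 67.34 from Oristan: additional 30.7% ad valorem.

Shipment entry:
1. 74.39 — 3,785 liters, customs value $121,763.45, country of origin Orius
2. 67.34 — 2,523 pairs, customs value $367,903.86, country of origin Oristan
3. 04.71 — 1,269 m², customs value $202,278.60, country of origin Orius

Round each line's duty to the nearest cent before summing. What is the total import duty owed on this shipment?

Line 1 (74.39, Orius, 3,785 liters, $121,763.45):
Base rate for 74.39 is 0.5%.
Origin Orius qualifies under the Oros–Orius agreement and 74.39 is covered: preferential rate Free applies instead.
Duty = $121,763.45 × 0% = $0.00.
Line 2 (67.34, Oristan, 2,523 pairs, $367,903.86):
Base rate for 67.34 is 21%.
Additional duty on 67.34 from Oristan: +30.7%. Applied ad valorem rate: 21% + 30.7% = 51.7%.
Duty = $367,903.86 × 51.7% = $190,206.30.
Line 3 (04.71, Orius, 1,269 m², $202,278.60):
Base rate for 04.71 is 1.5%.
Origin Orius qualifies under the Oros–Orius agreement and 04.71 is covered: preferential rate Free applies instead.
Duty = $202,278.60 × 0% = $0.00.
Total = $0.00 + $190,206.30 + $0.00 = $190,206.30.

$190,206.30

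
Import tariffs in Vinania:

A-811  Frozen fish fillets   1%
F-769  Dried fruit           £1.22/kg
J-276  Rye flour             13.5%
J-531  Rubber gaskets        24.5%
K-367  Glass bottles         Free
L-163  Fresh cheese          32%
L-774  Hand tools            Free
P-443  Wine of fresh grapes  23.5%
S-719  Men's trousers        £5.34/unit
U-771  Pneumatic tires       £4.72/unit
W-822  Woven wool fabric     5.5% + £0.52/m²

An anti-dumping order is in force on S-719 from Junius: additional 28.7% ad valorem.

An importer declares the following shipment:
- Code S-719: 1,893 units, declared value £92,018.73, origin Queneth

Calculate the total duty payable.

£10,108.62

Line 1 (S-719, Queneth, 1,893 units, £92,018.73):
Base rate for S-719 is £5.34/unit.
The additional-duty order on S-719 targets Junius, not Queneth; it does not apply.
Duty = 1,893 × £5.34 = £10,108.62.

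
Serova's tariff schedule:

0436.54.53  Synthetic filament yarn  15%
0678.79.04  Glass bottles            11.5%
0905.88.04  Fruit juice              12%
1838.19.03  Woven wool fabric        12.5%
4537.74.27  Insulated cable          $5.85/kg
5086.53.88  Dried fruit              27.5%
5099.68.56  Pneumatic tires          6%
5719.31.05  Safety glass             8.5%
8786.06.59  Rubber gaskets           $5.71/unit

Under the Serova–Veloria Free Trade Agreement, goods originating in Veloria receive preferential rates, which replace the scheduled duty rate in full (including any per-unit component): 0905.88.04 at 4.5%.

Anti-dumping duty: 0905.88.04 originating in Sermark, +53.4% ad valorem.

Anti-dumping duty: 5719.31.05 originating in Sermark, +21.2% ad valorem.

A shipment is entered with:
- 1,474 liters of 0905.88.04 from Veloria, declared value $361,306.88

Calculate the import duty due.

Line 1 (0905.88.04, Veloria, 1,474 liters, $361,306.88):
Base rate for 0905.88.04 is 12%.
Origin Veloria qualifies under the Serova–Veloria agreement and 0905.88.04 is covered: preferential rate 4.5% applies instead.
The additional-duty order on 0905.88.04 targets Sermark, not Veloria; it does not apply.
Duty = $361,306.88 × 4.5% = $16,258.81.

$16,258.81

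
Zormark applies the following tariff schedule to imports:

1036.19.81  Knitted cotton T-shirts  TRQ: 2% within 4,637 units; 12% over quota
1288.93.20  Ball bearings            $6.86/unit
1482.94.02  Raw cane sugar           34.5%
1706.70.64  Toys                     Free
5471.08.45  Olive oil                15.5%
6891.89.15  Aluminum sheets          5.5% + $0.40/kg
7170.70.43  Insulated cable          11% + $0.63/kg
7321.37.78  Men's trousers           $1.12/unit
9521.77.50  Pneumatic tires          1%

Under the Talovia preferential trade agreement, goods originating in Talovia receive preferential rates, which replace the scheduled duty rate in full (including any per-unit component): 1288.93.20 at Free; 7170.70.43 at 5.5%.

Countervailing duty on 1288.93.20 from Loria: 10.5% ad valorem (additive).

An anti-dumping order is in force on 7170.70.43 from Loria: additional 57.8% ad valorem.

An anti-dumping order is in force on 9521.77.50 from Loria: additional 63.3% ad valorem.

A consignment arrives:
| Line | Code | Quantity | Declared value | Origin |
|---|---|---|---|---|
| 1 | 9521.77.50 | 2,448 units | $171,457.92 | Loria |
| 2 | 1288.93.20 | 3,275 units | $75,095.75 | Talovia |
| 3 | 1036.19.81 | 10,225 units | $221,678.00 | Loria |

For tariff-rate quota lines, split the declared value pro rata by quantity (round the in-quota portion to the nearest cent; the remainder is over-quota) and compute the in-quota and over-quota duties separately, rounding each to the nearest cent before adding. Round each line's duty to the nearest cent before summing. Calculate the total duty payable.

$126,795.78

Line 1 (9521.77.50, Loria, 2,448 units, $171,457.92):
Base rate for 9521.77.50 is 1%.
Additional duty on 9521.77.50 from Loria: +63.3%. Applied ad valorem rate: 1% + 63.3% = 64.3%.
Duty = $171,457.92 × 64.3% = $110,247.44.
Line 2 (1288.93.20, Talovia, 3,275 units, $75,095.75):
Base rate for 1288.93.20 is $6.86/unit.
Origin Talovia qualifies under the Zormark–Talovia agreement and 1288.93.20 is covered: preferential rate Free applies instead.
The additional-duty order on 1288.93.20 targets Loria, not Talovia; it does not apply.
Duty = $75,095.75 × 0% = $0.00.
Line 3 (1036.19.81, Loria, 10,225 units, $221,678.00):
Code 1036.19.81 is under a tariff-rate quota (threshold 4,637 units). In-quota: 4,637 units at 2%; over-quota: 5,588 units at 12%.
Pro-rata value split: in-quota = $221,678.00 × 4,637/10,225 = $100,530.16; over-quota = $221,678.00 − $100,530.16 = $121,147.84.
In-quota duty = $100,530.16 × 2% = $2,010.60. Over-quota duty = $121,147.84 × 12% = $14,537.74.
Line duty = $2,010.60 + $14,537.74 = $16,548.34.
Total = $110,247.44 + $0.00 + $16,548.34 = $126,795.78.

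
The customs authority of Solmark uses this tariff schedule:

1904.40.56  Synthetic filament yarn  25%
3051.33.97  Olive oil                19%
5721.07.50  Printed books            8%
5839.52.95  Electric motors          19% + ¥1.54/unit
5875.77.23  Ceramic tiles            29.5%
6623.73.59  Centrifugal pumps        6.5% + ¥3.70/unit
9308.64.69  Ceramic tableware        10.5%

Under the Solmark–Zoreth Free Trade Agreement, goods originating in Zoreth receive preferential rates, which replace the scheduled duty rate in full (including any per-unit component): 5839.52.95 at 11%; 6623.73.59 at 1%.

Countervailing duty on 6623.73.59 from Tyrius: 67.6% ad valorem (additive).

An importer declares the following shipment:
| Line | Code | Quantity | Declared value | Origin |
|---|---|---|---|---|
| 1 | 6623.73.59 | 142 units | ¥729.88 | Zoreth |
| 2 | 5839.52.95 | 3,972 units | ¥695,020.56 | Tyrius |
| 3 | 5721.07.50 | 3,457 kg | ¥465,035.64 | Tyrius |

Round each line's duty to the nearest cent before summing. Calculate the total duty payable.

¥175,380.94

Line 1 (6623.73.59, Zoreth, 142 units, ¥729.88):
Base rate for 6623.73.59 is 6.5% + ¥3.70/unit.
Origin Zoreth qualifies under the Solmark–Zoreth agreement and 6623.73.59 is covered: preferential rate 1% applies instead.
The additional-duty order on 6623.73.59 targets Tyrius, not Zoreth; it does not apply.
Duty = ¥729.88 × 1% = ¥7.30.
Line 2 (5839.52.95, Tyrius, 3,972 units, ¥695,020.56):
Base rate for 5839.52.95 is 19% + ¥1.54/unit.
5839.52.95 has an FTA preferential rate, but origin Tyrius is not Zoreth; base rate stands.
Duty = ¥695,020.56 × 19% + 3,972 × ¥1.54 = ¥138,170.79.
Line 3 (5721.07.50, Tyrius, 3,457 kg, ¥465,035.64):
Base rate for 5721.07.50 is 8%.
Duty = ¥465,035.64 × 8% = ¥37,202.85.
Total = ¥7.30 + ¥138,170.79 + ¥37,202.85 = ¥175,380.94.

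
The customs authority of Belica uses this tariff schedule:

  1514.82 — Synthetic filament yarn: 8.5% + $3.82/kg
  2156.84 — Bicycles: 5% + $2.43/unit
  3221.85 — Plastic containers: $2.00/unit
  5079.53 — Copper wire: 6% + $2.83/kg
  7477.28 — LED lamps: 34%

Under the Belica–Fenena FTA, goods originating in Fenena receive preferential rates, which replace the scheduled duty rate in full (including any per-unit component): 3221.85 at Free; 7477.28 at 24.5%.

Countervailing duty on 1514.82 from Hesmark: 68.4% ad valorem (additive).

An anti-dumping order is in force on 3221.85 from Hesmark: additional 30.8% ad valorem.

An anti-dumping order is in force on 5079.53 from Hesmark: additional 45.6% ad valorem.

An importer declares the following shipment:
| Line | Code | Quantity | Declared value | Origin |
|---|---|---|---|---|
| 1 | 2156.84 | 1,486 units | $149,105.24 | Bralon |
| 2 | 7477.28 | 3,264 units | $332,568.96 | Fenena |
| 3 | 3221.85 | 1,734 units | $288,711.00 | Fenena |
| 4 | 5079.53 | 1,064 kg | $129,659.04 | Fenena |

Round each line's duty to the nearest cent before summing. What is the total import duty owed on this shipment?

$103,336.30

Line 1 (2156.84, Bralon, 1,486 units, $149,105.24):
Base rate for 2156.84 is 5% + $2.43/unit.
Duty = $149,105.24 × 5% + 1,486 × $2.43 = $11,066.24.
Line 2 (7477.28, Fenena, 3,264 units, $332,568.96):
Base rate for 7477.28 is 34%.
Origin Fenena qualifies under the Belica–Fenena agreement and 7477.28 is covered: preferential rate 24.5% applies instead.
Duty = $332,568.96 × 24.5% = $81,479.40.
Line 3 (3221.85, Fenena, 1,734 units, $288,711.00):
Base rate for 3221.85 is $2.00/unit.
Origin Fenena qualifies under the Belica–Fenena agreement and 3221.85 is covered: preferential rate Free applies instead.
The additional-duty order on 3221.85 targets Hesmark, not Fenena; it does not apply.
Duty = $288,711.00 × 0% = $0.00.
Line 4 (5079.53, Fenena, 1,064 kg, $129,659.04):
Base rate for 5079.53 is 6% + $2.83/kg.
Origin Fenena is the FTA partner but 5079.53 is not on the preference list; base rate stands.
The additional-duty order on 5079.53 targets Hesmark, not Fenena; it does not apply.
Duty = $129,659.04 × 6% + 1,064 × $2.83 = $10,790.66.
Total = $11,066.24 + $81,479.40 + $0.00 + $10,790.66 = $103,336.30.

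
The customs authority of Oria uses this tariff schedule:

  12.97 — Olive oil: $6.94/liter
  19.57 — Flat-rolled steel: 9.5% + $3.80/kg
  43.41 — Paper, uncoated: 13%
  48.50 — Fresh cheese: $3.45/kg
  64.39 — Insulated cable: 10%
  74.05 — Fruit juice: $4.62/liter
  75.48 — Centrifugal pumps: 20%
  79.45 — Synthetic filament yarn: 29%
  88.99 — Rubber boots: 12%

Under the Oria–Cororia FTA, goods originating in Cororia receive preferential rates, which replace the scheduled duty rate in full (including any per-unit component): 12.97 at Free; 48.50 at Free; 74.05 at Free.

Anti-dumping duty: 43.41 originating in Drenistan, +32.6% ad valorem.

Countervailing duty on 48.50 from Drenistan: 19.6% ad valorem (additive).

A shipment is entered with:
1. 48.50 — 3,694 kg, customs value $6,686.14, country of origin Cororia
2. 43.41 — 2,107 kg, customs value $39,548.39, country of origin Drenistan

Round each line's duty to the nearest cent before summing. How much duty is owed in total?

$18,034.07

Line 1 (48.50, Cororia, 3,694 kg, $6,686.14):
Base rate for 48.50 is $3.45/kg.
Origin Cororia qualifies under the Oria–Cororia agreement and 48.50 is covered: preferential rate Free applies instead.
The additional-duty order on 48.50 targets Drenistan, not Cororia; it does not apply.
Duty = $6,686.14 × 0% = $0.00.
Line 2 (43.41, Drenistan, 2,107 kg, $39,548.39):
Base rate for 43.41 is 13%.
Additional duty on 43.41 from Drenistan: +32.6%. Applied ad valorem rate: 13% + 32.6% = 45.6%.
Duty = $39,548.39 × 45.6% = $18,034.07.
Total = $0.00 + $18,034.07 = $18,034.07.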